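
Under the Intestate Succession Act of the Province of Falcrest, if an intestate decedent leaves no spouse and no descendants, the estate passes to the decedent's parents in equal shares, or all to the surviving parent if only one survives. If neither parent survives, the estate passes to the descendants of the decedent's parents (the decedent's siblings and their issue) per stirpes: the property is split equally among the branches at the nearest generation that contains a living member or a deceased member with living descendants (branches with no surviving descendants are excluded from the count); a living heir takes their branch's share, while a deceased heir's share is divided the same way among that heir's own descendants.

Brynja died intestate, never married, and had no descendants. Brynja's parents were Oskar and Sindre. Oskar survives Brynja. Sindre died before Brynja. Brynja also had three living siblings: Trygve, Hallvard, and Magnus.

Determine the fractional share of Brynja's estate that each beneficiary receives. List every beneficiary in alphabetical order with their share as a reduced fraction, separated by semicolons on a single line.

Oskar 1

Only one parent, Oskar, survives, so Oskar takes the entire estate. The siblings take nothing because a surviving parent has priority.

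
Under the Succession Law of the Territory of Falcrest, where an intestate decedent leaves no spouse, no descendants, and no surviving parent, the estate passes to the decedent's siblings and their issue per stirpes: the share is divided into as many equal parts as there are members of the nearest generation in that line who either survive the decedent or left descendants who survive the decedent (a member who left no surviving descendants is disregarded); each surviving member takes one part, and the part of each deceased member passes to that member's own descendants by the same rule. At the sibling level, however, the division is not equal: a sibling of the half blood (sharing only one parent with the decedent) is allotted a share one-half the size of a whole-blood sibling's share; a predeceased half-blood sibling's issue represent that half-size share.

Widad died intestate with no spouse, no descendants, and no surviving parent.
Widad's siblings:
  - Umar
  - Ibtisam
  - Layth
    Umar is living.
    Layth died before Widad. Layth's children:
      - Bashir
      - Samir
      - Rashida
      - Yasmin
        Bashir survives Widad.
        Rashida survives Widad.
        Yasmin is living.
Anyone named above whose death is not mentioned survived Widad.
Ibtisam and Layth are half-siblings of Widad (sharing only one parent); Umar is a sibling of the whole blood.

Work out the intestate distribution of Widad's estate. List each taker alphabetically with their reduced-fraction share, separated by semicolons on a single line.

Bashir 1/16; Ibtisam 1/4; Rashida 1/16; Samir 1/16; Umar 1/2; Yasmin 1/16

No spouse, descendants, or parent survives, so the estate passes to Widad's siblings per stirpes.
Half-blood siblings count for one-half the weight of whole-blood siblings at the initial division.
Dividing 1 in proportion to weights (total weight 2): Umar (weight 1) → 1/2; Ibtisam (weight 1/2) → 1/4; Layth (weight 1/2) → 1/4.
Umar is living and takes 1/2.
Ibtisam is living and takes 1/4.
Layth predeceased; the 1/4 allotted to Layth's branch passes to Layth's issue by representation.
The 1/4 is divided into 4 equal shares of 1/16 among Bashir, Samir, Rashida, Yasmin.
Bashir is living and takes 1/16.
Samir is living and takes 1/16.
Rashida is living and takes 1/16.
Yasmin is living and takes 1/16.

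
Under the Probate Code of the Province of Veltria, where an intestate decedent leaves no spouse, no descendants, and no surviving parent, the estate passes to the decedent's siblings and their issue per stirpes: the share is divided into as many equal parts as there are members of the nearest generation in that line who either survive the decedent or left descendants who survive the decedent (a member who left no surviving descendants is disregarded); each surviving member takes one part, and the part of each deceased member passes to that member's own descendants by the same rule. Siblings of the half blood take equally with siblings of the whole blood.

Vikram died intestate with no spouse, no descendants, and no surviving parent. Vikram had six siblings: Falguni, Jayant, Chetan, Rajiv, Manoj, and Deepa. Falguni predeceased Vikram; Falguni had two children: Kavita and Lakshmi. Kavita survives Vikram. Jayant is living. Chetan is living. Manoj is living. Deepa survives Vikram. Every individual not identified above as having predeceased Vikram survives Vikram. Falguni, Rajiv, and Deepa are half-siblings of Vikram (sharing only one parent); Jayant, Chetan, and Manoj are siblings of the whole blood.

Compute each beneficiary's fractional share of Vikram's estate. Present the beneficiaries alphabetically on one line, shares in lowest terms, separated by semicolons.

Chetan 1/6; Deepa 1/6; Jayant 1/6; Kavita 1/12; Lakshmi 1/12; Manoj 1/6; Rajiv 1/6

No spouse, descendants, or parent survives, so the estate passes to Vikram's siblings per stirpes.
Half-blood and whole-blood siblings take equally under the stated rule.
The estate is divided into 6 equal shares of 1/6 among Falguni, Jayant, Chetan, Rajiv, Manoj, Deepa.
Falguni predeceased; the 1/6 allotted to Falguni's branch passes to Falguni's issue by representation.
The 1/6 is divided into 2 equal shares of 1/12 among Kavita, Lakshmi.
Kavita is living and takes 1/12.
Lakshmi is living and takes 1/12.
Jayant is living and takes 1/6.
Chetan is living and takes 1/6.
Rajiv is living and takes 1/6.
Manoj is living and takes 1/6.
Deepa is living and takes 1/6.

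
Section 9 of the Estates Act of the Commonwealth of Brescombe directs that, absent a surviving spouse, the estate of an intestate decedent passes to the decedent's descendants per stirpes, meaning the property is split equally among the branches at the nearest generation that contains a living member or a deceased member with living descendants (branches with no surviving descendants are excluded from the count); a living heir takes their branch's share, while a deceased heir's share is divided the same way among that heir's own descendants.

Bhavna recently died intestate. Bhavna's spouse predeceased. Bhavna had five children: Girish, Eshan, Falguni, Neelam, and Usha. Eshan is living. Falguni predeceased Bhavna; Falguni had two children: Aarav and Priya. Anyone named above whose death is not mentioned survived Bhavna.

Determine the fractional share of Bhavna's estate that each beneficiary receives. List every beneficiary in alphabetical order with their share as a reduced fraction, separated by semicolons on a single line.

There is no surviving spouse, so the entire estate passes to Bhavna's descendants per stirpes.
The estate is divided into 5 equal shares of 1/5 among Girish, Eshan, Falguni, Neelam, Usha.
Girish is living and takes 1/5.
Eshan is living and takes 1/5.
Falguni predeceased; the 1/5 allotted to Falguni's branch passes to Falguni's issue by representation.
The 1/5 is divided into 2 equal shares of 1/10 among Aarav, Priya.
Aarav is living and takes 1/10.
Priya is living and takes 1/10.
Neelam is living and takes 1/5.
Usha is living and takes 1/5.

Aarav 1/10; Eshan 1/5; Girish 1/5; Neelam 1/5; Priya 1/10; Usha 1/5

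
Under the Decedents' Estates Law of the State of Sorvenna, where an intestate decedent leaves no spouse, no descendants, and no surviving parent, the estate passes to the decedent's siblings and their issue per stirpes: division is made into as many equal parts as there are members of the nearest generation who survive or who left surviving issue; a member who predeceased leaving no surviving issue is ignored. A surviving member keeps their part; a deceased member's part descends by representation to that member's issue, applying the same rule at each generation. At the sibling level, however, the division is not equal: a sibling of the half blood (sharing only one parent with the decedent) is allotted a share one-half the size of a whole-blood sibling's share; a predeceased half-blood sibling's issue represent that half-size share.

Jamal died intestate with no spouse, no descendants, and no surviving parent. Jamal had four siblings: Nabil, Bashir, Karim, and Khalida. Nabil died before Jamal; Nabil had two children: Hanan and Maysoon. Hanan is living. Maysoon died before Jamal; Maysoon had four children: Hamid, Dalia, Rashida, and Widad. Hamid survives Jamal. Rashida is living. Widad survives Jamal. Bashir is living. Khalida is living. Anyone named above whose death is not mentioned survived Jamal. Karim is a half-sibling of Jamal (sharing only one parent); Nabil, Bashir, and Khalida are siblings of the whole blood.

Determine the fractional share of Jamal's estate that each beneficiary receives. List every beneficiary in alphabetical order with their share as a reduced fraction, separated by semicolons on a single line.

No spouse, descendants, or parent survives, so the estate passes to Jamal's siblings per stirpes.
Half-blood siblings count for one-half the weight of whole-blood siblings at the initial division.
Dividing 1 in proportion to weights (total weight 7/2): Nabil (weight 1) → 2/7; Bashir (weight 1) → 2/7; Karim (weight 1/2) → 1/7; Khalida (weight 1) → 2/7.
Nabil predeceased; the 2/7 allotted to Nabil's branch passes to Nabil's issue by representation.
The 2/7 is divided into 2 equal shares of 1/7 among Hanan, Maysoon.
Hanan is living and takes 1/7.
Maysoon predeceased; the 1/7 allotted to Maysoon's branch passes to Maysoon's issue by representation.
The 1/7 is divided into 4 equal shares of 1/28 among Hamid, Dalia, Rashida, Widad.
Hamid is living and takes 1/28.
Dalia is living and takes 1/28.
Rashida is living and takes 1/28.
Widad is living and takes 1/28.
Bashir is living and takes 2/7.
Karim is living and takes 1/7.
Khalida is living and takes 2/7.

Bashir 2/7; Dalia 1/28; Hamid 1/28; Hanan 1/7; Karim 1/7; Khalida 2/7; Rashida 1/28; Widad 1/28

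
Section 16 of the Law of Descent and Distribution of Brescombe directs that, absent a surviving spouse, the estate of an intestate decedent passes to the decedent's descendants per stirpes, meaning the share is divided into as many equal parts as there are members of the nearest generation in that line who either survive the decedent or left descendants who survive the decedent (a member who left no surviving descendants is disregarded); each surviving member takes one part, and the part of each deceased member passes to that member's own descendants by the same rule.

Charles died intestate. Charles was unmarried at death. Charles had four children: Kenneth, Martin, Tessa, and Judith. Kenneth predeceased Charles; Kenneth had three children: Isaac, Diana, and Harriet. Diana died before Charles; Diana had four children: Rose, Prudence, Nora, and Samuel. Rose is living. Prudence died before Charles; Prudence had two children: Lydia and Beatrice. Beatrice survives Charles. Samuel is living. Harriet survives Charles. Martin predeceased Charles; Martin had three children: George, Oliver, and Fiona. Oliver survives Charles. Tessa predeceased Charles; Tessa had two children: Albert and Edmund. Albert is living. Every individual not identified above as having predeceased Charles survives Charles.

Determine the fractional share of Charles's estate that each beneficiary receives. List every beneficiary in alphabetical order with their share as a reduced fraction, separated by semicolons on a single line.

Albert 1/8; Beatrice 1/96; Edmund 1/8; Fiona 1/12; George 1/12; Harriet 1/12; Isaac 1/12; Judith 1/4; Lydia 1/96; Nora 1/48; Oliver 1/12; Rose 1/48; Samuel 1/48

There is no surviving spouse, so the entire estate passes to Charles's descendants per stirpes.
The estate is divided into 4 equal shares of 1/4 among Kenneth, Martin, Tessa, Judith.
Kenneth predeceased; the 1/4 allotted to Kenneth's branch passes to Kenneth's issue by representation.
The 1/4 is divided into 3 equal shares of 1/12 among Isaac, Diana, Harriet.
Isaac is living and takes 1/12.
Diana predeceased; the 1/12 allotted to Diana's branch passes to Diana's issue by representation.
The 1/12 is divided into 4 equal shares of 1/48 among Rose, Prudence, Nora, Samuel.
Rose is living and takes 1/48.
Prudence predeceased; the 1/48 allotted to Prudence's branch passes to Prudence's issue by representation.
The 1/48 is divided into 2 equal shares of 1/96 among Lydia, Beatrice.
Lydia is living and takes 1/96.
Beatrice is living and takes 1/96.
Nora is living and takes 1/48.
Samuel is living and takes 1/48.
Harriet is living and takes 1/12.
Martin predeceased; the 1/4 allotted to Martin's branch passes to Martin's issue by representation.
The 1/4 is divided into 3 equal shares of 1/12 among George, Oliver, Fiona.
George is living and takes 1/12.
Oliver is living and takes 1/12.
Fiona is living and takes 1/12.
Tessa predeceased; the 1/4 allotted to Tessa's branch passes to Tessa's issue by representation.
The 1/4 is divided into 2 equal shares of 1/8 among Albert, Edmund.
Albert is living and takes 1/8.
Edmund is living and takes 1/8.
Judith is living and takes 1/4.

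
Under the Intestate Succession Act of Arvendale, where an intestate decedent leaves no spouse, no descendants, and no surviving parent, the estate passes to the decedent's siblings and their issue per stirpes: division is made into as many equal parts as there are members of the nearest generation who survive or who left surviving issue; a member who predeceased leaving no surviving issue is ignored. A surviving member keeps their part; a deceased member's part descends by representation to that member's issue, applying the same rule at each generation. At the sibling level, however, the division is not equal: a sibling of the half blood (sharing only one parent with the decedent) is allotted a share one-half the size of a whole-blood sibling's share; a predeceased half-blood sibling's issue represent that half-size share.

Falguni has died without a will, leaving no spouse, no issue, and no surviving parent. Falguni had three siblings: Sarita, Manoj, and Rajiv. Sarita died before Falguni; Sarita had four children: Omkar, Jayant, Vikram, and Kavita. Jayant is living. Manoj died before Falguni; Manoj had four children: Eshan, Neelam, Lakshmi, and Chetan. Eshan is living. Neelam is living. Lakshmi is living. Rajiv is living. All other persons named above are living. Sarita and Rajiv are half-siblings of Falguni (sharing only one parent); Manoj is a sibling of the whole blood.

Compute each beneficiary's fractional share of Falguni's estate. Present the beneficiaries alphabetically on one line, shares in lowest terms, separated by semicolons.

No spouse, descendants, or parent survives, so the estate passes to Falguni's siblings per stirpes.
Half-blood siblings count for one-half the weight of whole-blood siblings at the initial division.
Dividing 1 in proportion to weights (total weight 2): Sarita (weight 1/2) → 1/4; Manoj (weight 1) → 1/2; Rajiv (weight 1/2) → 1/4.
Sarita predeceased; the 1/4 allotted to Sarita's branch passes to Sarita's issue by representation.
The 1/4 is divided into 4 equal shares of 1/16 among Omkar, Jayant, Vikram, Kavita.
Omkar is living and takes 1/16.
Jayant is living and takes 1/16.
Vikram is living and takes 1/16.
Kavita is living and takes 1/16.
Manoj predeceased; the 1/2 allotted to Manoj's branch passes to Manoj's issue by representation.
The 1/2 is divided into 4 equal shares of 1/8 among Eshan, Neelam, Lakshmi, Chetan.
Eshan is living and takes 1/8.
Neelam is living and takes 1/8.
Lakshmi is living and takes 1/8.
Chetan is living and takes 1/8.
Rajiv is living and takes 1/4.

Chetan 1/8; Eshan 1/8; Jayant 1/16; Kavita 1/16; Lakshmi 1/8; Neelam 1/8; Omkar 1/16; Rajiv 1/4; Vikram 1/16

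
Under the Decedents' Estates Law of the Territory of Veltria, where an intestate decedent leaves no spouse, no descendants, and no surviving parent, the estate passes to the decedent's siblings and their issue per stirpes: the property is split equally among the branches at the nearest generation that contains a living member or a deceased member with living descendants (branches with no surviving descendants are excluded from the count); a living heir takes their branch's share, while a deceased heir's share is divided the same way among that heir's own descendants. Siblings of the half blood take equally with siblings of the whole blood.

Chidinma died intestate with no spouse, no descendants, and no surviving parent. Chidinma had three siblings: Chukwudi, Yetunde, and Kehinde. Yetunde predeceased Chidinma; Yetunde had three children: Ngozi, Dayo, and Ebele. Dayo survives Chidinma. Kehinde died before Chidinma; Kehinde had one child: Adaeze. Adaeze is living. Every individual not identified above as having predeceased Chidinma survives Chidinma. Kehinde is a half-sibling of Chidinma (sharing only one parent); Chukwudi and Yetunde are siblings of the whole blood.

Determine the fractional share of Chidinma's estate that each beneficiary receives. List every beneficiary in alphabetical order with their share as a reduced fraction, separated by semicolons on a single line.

No spouse, descendants, or parent survives, so the estate passes to Chidinma's siblings per stirpes.
Half-blood and whole-blood siblings take equally under the stated rule.
The estate is divided into 3 equal shares of 1/3 among Chukwudi, Yetunde, Kehinde.
Chukwudi is living and takes 1/3.
Yetunde predeceased; the 1/3 allotted to Yetunde's branch passes to Yetunde's issue by representation.
The 1/3 is divided into 3 equal shares of 1/9 among Ngozi, Dayo, Ebele.
Ngozi is living and takes 1/9.
Dayo is living and takes 1/9.
Ebele is living and takes 1/9.
Kehinde predeceased; the 1/3 allotted to Kehinde's branch passes to Kehinde's issue by representation.
Adaeze is the sole taker at this level and receives the full 1/3.

Adaeze 1/3; Chukwudi 1/3; Dayo 1/9; Ebele 1/9; Ngozi 1/9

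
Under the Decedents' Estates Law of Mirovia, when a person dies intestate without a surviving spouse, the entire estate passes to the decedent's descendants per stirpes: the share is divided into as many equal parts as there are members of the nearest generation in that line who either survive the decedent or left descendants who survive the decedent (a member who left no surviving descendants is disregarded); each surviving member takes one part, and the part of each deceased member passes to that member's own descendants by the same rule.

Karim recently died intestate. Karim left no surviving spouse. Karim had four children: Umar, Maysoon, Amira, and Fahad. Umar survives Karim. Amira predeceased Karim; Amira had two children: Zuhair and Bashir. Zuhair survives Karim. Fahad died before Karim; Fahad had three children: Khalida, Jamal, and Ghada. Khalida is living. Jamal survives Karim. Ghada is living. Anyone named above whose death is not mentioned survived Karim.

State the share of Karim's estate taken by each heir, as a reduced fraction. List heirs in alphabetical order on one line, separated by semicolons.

Bashir 1/8; Ghada 1/12; Jamal 1/12; Khalida 1/12; Maysoon 1/4; Umar 1/4; Zuhair 1/8

There is no surviving spouse, so the entire estate passes to Karim's descendants per stirpes.
The estate is divided into 4 equal shares of 1/4 among Umar, Maysoon, Amira, Fahad.
Umar is living and takes 1/4.
Maysoon is living and takes 1/4.
Amira predeceased; the 1/4 allotted to Amira's branch passes to Amira's issue by representation.
The 1/4 is divided into 2 equal shares of 1/8 among Zuhair, Bashir.
Zuhair is living and takes 1/8.
Bashir is living and takes 1/8.
Fahad predeceased; the 1/4 allotted to Fahad's branch passes to Fahad's issue by representation.
The 1/4 is divided into 3 equal shares of 1/12 among Khalida, Jamal, Ghada.
Khalida is living and takes 1/12.
Jamal is living and takes 1/12.
Ghada is living and takes 1/12.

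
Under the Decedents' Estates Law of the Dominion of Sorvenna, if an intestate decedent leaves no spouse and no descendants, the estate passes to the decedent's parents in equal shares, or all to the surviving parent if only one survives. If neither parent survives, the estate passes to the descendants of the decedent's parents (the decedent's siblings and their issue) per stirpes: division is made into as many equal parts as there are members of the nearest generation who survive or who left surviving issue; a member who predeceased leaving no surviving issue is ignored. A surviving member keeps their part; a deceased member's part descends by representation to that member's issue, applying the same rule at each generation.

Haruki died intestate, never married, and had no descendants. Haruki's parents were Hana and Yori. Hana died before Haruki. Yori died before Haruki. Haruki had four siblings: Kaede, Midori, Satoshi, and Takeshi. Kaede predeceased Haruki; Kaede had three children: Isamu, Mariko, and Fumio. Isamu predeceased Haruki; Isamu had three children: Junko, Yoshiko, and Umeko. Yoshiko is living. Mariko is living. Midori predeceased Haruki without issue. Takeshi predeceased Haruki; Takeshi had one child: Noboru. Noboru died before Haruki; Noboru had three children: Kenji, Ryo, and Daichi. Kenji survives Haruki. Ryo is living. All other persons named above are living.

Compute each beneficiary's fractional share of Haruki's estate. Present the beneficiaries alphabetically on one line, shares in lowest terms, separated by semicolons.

Neither parent survives and there are no descendants, so the estate passes to Haruki's siblings and their issue per stirpes.
Midori left no surviving issue, so that branch lapses and is disregarded.
The estate is divided into 3 equal shares of 1/3 among Kaede, Satoshi, Takeshi.
Kaede predeceased; the 1/3 allotted to Kaede's branch passes to Kaede's issue by representation.
The 1/3 is divided into 3 equal shares of 1/9 among Isamu, Mariko, Fumio.
Isamu predeceased; the 1/9 allotted to Isamu's branch passes to Isamu's issue by representation.
The 1/9 is divided into 3 equal shares of 1/27 among Junko, Yoshiko, Umeko.
Junko is living and takes 1/27.
Yoshiko is living and takes 1/27.
Umeko is living and takes 1/27.
Mariko is living and takes 1/9.
Fumio is living and takes 1/9.
Satoshi is living and takes 1/3.
Takeshi predeceased; the 1/3 allotted to Takeshi's branch passes to Takeshi's issue by representation.
Noboru's line is the sole branch at this level, so the full 1/3 passes to Noboru's issue by representation.
The 1/3 is divided into 3 equal shares of 1/9 among Kenji, Ryo, Daichi.
Kenji is living and takes 1/9.
Ryo is living and takes 1/9.
Daichi is living and takes 1/9.

Daichi 1/9; Fumio 1/9; Junko 1/27; Kenji 1/9; Mariko 1/9; Ryo 1/9; Satoshi 1/3; Umeko 1/27; Yoshiko 1/27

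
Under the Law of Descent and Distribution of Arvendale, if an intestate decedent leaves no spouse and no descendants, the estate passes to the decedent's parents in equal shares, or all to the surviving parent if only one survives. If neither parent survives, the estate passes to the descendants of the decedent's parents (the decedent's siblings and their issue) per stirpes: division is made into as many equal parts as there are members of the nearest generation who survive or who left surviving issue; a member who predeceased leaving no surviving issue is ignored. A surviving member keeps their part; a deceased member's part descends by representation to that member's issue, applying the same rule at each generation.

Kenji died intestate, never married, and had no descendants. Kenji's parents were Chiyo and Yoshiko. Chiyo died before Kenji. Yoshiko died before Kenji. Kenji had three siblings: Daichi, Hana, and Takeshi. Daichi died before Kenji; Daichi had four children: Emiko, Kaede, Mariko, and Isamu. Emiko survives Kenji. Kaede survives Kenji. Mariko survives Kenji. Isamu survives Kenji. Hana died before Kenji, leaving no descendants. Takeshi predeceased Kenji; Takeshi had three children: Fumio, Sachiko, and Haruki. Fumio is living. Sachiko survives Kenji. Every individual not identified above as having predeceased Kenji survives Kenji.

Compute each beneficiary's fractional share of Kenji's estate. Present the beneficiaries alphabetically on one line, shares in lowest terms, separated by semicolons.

Neither parent survives and there are no descendants, so the estate passes to Kenji's siblings and their issue per stirpes.
Hana left no surviving issue, so that branch lapses and is disregarded.
The estate is divided into 2 equal shares of 1/2 among Daichi, Takeshi.
Daichi predeceased; the 1/2 allotted to Daichi's branch passes to Daichi's issue by representation.
The 1/2 is divided into 4 equal shares of 1/8 among Emiko, Kaede, Mariko, Isamu.
Emiko is living and takes 1/8.
Kaede is living and takes 1/8.
Mariko is living and takes 1/8.
Isamu is living and takes 1/8.
Takeshi predeceased; the 1/2 allotted to Takeshi's branch passes to Takeshi's issue by representation.
The 1/2 is divided into 3 equal shares of 1/6 among Fumio, Sachiko, Haruki.
Fumio is living and takes 1/6.
Sachiko is living and takes 1/6.
Haruki is living and takes 1/6.

Emiko 1/8; Fumio 1/6; Haruki 1/6; Isamu 1/8; Kaede 1/8; Mariko 1/8; Sachiko 1/6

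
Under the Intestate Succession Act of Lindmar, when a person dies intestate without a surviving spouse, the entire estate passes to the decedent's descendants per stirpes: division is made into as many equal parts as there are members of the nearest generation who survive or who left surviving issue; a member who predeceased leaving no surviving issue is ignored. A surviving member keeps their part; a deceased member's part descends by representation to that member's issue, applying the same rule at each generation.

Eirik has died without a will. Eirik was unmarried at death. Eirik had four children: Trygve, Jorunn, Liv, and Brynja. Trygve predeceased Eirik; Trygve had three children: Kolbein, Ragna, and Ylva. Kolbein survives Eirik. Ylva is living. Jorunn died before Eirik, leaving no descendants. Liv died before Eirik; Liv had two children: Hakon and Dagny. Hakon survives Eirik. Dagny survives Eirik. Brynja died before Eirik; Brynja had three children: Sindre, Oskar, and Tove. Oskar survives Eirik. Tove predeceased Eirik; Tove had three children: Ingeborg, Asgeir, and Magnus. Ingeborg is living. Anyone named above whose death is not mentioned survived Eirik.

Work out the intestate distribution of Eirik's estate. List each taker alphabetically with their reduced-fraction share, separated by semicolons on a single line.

There is no surviving spouse, so the entire estate passes to Eirik's descendants per stirpes.
Jorunn left no surviving issue, so that branch lapses and is disregarded.
The estate is divided into 3 equal shares of 1/3 among Trygve, Liv, Brynja.
Trygve predeceased; the 1/3 allotted to Trygve's branch passes to Trygve's issue by representation.
The 1/3 is divided into 3 equal shares of 1/9 among Kolbein, Ragna, Ylva.
Kolbein is living and takes 1/9.
Ragna is living and takes 1/9.
Ylva is living and takes 1/9.
Liv predeceased; the 1/3 allotted to Liv's branch passes to Liv's issue by representation.
The 1/3 is divided into 2 equal shares of 1/6 among Hakon, Dagny.
Hakon is living and takes 1/6.
Dagny is living and takes 1/6.
Brynja predeceased; the 1/3 allotted to Brynja's branch passes to Brynja's issue by representation.
The 1/3 is divided into 3 equal shares of 1/9 among Sindre, Oskar, Tove.
Sindre is living and takes 1/9.
Oskar is living and takes 1/9.
Tove predeceased; the 1/9 allotted to Tove's branch passes to Tove's issue by representation.
The 1/9 is divided into 3 equal shares of 1/27 among Ingeborg, Asgeir, Magnus.
Ingeborg is living and takes 1/27.
Asgeir is living and takes 1/27.
Magnus is living and takes 1/27.

Asgeir 1/27; Dagny 1/6; Hakon 1/6; Ingeborg 1/27; Kolbein 1/9; Magnus 1/27; Oskar 1/9; Ragna 1/9; Sindre 1/9; Ylva 1/9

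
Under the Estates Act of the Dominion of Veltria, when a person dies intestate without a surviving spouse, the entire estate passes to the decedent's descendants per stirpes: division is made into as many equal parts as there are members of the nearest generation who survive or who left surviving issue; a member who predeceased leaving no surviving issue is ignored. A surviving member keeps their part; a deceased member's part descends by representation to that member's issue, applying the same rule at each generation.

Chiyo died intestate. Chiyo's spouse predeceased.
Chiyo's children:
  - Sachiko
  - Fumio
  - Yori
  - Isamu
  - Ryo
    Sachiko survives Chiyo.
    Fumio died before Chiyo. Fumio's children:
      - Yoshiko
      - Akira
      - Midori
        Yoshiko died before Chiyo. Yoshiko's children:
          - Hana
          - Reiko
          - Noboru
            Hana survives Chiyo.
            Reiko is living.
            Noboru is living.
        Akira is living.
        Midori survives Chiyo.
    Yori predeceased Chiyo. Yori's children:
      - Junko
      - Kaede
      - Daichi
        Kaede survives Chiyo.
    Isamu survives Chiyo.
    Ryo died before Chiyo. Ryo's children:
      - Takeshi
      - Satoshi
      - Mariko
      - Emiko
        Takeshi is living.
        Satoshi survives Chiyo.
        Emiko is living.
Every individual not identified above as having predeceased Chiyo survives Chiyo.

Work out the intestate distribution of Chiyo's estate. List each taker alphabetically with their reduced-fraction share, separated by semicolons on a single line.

Akira 1/15; Daichi 1/15; Emiko 1/20; Hana 1/45; Isamu 1/5; Junko 1/15; Kaede 1/15; Mariko 1/20; Midori 1/15; Noboru 1/45; Reiko 1/45; Sachiko 1/5; Satoshi 1/20; Takeshi 1/20

There is no surviving spouse, so the entire estate passes to Chiyo's descendants per stirpes.
The estate is divided into 5 equal shares of 1/5 among Sachiko, Fumio, Yori, Isamu, Ryo.
Sachiko is living and takes 1/5.
Fumio predeceased; the 1/5 allotted to Fumio's branch passes to Fumio's issue by representation.
The 1/5 is divided into 3 equal shares of 1/15 among Yoshiko, Akira, Midori.
Yoshiko predeceased; the 1/15 allotted to Yoshiko's branch passes to Yoshiko's issue by representation.
The 1/15 is divided into 3 equal shares of 1/45 among Hana, Reiko, Noboru.
Hana is living and takes 1/45.
Reiko is living and takes 1/45.
Noboru is living and takes 1/45.
Akira is living and takes 1/15.
Midori is living and takes 1/15.
Yori predeceased; the 1/5 allotted to Yori's branch passes to Yori's issue by representation.
The 1/5 is divided into 3 equal shares of 1/15 among Junko, Kaede, Daichi.
Junko is living and takes 1/15.
Kaede is living and takes 1/15.
Daichi is living and takes 1/15.
Isamu is living and takes 1/5.
Ryo predeceased; the 1/5 allotted to Ryo's branch passes to Ryo's issue by representation.
The 1/5 is divided into 4 equal shares of 1/20 among Takeshi, Satoshi, Mariko, Emiko.
Takeshi is living and takes 1/20.
Satoshi is living and takes 1/20.
Mariko is living and takes 1/20.
Emiko is living and takes 1/20.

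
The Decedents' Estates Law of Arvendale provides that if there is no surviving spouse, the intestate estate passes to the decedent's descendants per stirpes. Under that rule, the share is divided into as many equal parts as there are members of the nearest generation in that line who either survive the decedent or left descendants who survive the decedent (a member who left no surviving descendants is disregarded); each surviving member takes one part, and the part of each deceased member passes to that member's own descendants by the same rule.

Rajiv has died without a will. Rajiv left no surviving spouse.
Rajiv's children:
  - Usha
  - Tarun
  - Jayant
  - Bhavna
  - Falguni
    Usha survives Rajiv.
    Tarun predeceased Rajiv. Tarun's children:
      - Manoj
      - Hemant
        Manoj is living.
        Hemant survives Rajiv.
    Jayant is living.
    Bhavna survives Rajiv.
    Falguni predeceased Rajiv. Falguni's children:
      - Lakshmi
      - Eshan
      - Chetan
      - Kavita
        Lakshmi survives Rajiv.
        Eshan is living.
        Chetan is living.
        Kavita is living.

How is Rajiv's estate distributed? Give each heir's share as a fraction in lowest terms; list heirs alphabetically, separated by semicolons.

There is no surviving spouse, so the entire estate passes to Rajiv's descendants per stirpes.
The estate is divided into 5 equal shares of 1/5 among Usha, Tarun, Jayant, Bhavna, Falguni.
Usha is living and takes 1/5.
Tarun predeceased; the 1/5 allotted to Tarun's branch passes to Tarun's issue by representation.
The 1/5 is divided into 2 equal shares of 1/10 among Manoj, Hemant.
Manoj is living and takes 1/10.
Hemant is living and takes 1/10.
Jayant is living and takes 1/5.
Bhavna is living and takes 1/5.
Falguni predeceased; the 1/5 allotted to Falguni's branch passes to Falguni's issue by representation.
The 1/5 is divided into 4 equal shares of 1/20 among Lakshmi, Eshan, Chetan, Kavita.
Lakshmi is living and takes 1/20.
Eshan is living and takes 1/20.
Chetan is living and takes 1/20.
Kavita is living and takes 1/20.

Bhavna 1/5; Chetan 1/20; Eshan 1/20; Hemant 1/10; Jayant 1/5; Kavita 1/20; Lakshmi 1/20; Manoj 1/10; Usha 1/5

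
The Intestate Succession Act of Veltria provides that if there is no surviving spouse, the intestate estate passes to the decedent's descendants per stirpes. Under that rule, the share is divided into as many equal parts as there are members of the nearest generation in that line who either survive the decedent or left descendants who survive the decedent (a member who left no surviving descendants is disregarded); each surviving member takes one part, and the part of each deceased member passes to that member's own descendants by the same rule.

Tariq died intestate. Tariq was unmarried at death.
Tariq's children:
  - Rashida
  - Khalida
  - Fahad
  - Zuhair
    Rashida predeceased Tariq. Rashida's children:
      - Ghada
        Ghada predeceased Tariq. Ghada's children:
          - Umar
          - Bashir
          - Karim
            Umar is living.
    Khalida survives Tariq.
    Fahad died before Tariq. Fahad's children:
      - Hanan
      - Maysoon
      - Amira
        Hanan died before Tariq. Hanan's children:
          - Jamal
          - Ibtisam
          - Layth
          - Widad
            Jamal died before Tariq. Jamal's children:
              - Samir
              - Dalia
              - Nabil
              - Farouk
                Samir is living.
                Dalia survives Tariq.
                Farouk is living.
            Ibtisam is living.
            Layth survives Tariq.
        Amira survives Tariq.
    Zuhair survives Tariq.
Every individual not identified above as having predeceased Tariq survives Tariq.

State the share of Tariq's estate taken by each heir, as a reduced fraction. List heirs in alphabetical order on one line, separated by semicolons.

There is no surviving spouse, so the entire estate passes to Tariq's descendants per stirpes.
The estate is divided into 4 equal shares of 1/4 among Rashida, Khalida, Fahad, Zuhair.
Rashida predeceased; the 1/4 allotted to Rashida's branch passes to Rashida's issue by representation.
Ghada's line is the sole branch at this level, so the full 1/4 passes to Ghada's issue by representation.
The 1/4 is divided into 3 equal shares of 1/12 among Umar, Bashir, Karim.
Umar is living and takes 1/12.
Bashir is living and takes 1/12.
Karim is living and takes 1/12.
Khalida is living and takes 1/4.
Fahad predeceased; the 1/4 allotted to Fahad's branch passes to Fahad's issue by representation.
The 1/4 is divided into 3 equal shares of 1/12 among Hanan, Maysoon, Amira.
Hanan predeceased; the 1/12 allotted to Hanan's branch passes to Hanan's issue by representation.
The 1/12 is divided into 4 equal shares of 1/48 among Jamal, Ibtisam, Layth, Widad.
Jamal predeceased; the 1/48 allotted to Jamal's branch passes to Jamal's issue by representation.
The 1/48 is divided into 4 equal shares of 1/192 among Samir, Dalia, Nabil, Farouk.
Samir is living and takes 1/192.
Dalia is living and takes 1/192.
Nabil is living and takes 1/192.
Farouk is living and takes 1/192.
Ibtisam is living and takes 1/48.
Layth is living and takes 1/48.
Widad is living and takes 1/48.
Maysoon is living and takes 1/12.
Amira is living and takes 1/12.
Zuhair is living and takes 1/4.

Amira 1/12; Bashir 1/12; Dalia 1/192; Farouk 1/192; Ibtisam 1/48; Karim 1/12; Khalida 1/4; Layth 1/48; Maysoon 1/12; Nabil 1/192; Samir 1/192; Umar 1/12; Widad 1/48; Zuhair 1/4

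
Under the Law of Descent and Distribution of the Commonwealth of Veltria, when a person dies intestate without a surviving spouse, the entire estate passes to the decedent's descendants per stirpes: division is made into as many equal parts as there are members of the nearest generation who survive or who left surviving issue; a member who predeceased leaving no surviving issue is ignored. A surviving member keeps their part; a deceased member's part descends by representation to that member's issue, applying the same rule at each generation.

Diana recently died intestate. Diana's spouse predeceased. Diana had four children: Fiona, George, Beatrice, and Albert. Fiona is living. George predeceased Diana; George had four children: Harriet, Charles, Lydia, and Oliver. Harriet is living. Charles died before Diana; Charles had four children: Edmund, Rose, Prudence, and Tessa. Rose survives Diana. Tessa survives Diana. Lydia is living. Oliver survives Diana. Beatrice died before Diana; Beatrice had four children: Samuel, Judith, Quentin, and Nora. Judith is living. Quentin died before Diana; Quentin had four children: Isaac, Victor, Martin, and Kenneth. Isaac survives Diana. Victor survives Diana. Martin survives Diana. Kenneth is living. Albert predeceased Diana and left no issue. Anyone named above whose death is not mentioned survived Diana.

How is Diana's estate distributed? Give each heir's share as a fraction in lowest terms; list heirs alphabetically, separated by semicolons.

Edmund 1/48; Fiona 1/3; Harriet 1/12; Isaac 1/48; Judith 1/12; Kenneth 1/48; Lydia 1/12; Martin 1/48; Nora 1/12; Oliver 1/12; Prudence 1/48; Rose 1/48; Samuel 1/12; Tessa 1/48; Victor 1/48

There is no surviving spouse, so the entire estate passes to Diana's descendants per stirpes.
Albert left no surviving issue, so that branch lapses and is disregarded.
The estate is divided into 3 equal shares of 1/3 among Fiona, George, Beatrice.
Fiona is living and takes 1/3.
George predeceased; the 1/3 allotted to George's branch passes to George's issue by representation.
The 1/3 is divided into 4 equal shares of 1/12 among Harriet, Charles, Lydia, Oliver.
Harriet is living and takes 1/12.
Charles predeceased; the 1/12 allotted to Charles's branch passes to Charles's issue by representation.
The 1/12 is divided into 4 equal shares of 1/48 among Edmund, Rose, Prudence, Tessa.
Edmund is living and takes 1/48.
Rose is living and takes 1/48.
Prudence is living and takes 1/48.
Tessa is living and takes 1/48.
Lydia is living and takes 1/12.
Oliver is living and takes 1/12.
Beatrice predeceased; the 1/3 allotted to Beatrice's branch passes to Beatrice's issue by representation.
The 1/3 is divided into 4 equal shares of 1/12 among Samuel, Judith, Quentin, Nora.
Samuel is living and takes 1/12.
Judith is living and takes 1/12.
Quentin predeceased; the 1/12 allotted to Quentin's branch passes to Quentin's issue by representation.
The 1/12 is divided into 4 equal shares of 1/48 among Isaac, Victor, Martin, Kenneth.
Isaac is living and takes 1/48.
Victor is living and takes 1/48.
Martin is living and takes 1/48.
Kenneth is living and takes 1/48.
Nora is living and takes 1/12.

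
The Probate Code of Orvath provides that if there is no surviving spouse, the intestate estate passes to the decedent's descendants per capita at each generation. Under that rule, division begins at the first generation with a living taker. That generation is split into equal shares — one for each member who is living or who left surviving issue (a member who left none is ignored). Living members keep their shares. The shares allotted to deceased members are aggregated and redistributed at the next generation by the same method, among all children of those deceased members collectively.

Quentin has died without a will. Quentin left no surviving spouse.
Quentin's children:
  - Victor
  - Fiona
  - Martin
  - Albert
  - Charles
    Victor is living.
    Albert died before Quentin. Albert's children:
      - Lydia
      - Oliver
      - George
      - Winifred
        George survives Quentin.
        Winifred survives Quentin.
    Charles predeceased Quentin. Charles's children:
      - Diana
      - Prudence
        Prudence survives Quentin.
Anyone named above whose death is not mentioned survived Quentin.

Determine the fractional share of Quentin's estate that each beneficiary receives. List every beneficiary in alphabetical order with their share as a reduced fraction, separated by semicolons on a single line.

There is no surviving spouse, so the entire estate passes to Quentin's descendants per capita at each generation.
At generation 1 (Victor, Fiona, Martin, Albert, Charles) there are 5 shares of (1)/5 = 1/5 each.
Living: Victor, Fiona, and Martin — each takes 1/5.
Deceased: Albert and Charles. Their combined 2/5 is pooled and carried to generation 2.
At generation 2 (Lydia, Oliver, George, Winifred, Diana, Prudence) there are 6 shares of (2/5)/6 = 1/15 each.
Living: Lydia, Oliver, George, Winifred, Diana, and Prudence — each takes 1/15.

Diana 1/15; Fiona 1/5; George 1/15; Lydia 1/15; Martin 1/5; Oliver 1/15; Prudence 1/15; Victor 1/5; Winifred 1/15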